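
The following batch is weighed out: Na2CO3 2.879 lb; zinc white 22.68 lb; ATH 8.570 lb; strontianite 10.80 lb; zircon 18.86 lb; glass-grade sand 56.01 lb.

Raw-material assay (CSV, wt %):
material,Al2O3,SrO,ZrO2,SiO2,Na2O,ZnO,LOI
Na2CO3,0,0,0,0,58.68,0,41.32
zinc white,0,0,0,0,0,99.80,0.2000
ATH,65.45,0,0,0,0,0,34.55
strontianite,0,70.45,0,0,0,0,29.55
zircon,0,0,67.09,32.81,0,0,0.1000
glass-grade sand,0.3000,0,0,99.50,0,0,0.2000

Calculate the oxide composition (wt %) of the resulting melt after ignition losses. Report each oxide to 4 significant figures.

Every computation keeps full float precision throughout — mid-chain values are displayed, rounded to 4 significant digits, when written out. Every reported value is rounded just once; all derived quantities, including the totals, six oxide percentages, ignition loss, yield, glass mass, are recomputed starting from the weights on 112.3 lb of glass in full precision, exactly as shown in question or answer.
Delivered oxide masses:
  Al2O3: 8.570·0.6545 + 56.01·0.003000 = 5.777 lb
  SrO: 10.80·0.7045 = 7.609 lb
  ZrO2: 18.86·0.6709 = 12.65 lb
  SiO2: 18.86·0.3281 + 56.01·0.9950 = 61.92 lb
  Na2O: 2.879·0.5868 = 1.689 lb
  ZnO: 22.68·0.9980 = 22.63 lb
LOI: 2.879·0.4132 + 22.68·0.002000 + 8.570·0.3455 + 10.80·0.2955 + 18.86·0.001000 + 56.01·0.002000 = 7.518 lb
Glass = total batch minus LOI = 119.8 − 7.518 = 112.3 lb (= Σ oxide masses)
wt % = 100 × oxide mass / glass mass

Glass mass = 112.3 lb (batch 119.8 − LOI 7.518).
Composition: Al2O3 5.145%, SrO 6.776%, ZrO2 11.27%, SiO2 55.15%, Na2O 1.505%, ZnO 20.16%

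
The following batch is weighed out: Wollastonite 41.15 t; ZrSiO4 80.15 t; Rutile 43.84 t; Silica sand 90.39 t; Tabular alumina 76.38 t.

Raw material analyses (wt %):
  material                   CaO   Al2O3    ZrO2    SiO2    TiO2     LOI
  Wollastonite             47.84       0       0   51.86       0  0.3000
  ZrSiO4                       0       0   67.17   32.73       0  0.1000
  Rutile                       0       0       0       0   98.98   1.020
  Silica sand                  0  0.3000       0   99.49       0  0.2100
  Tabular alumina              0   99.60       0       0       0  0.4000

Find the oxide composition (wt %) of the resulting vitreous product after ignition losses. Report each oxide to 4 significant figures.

Glass mass = 330.8 t (batch 331.9 − LOI 1.146).
Composition: CaO 5.952%, Al2O3 23.08%, ZrO2 16.28%, SiO2 41.57%, TiO2 13.12%

All arithmetic carries exact precision in every operation — working values are displayed, rounded to 4 significant figures, at each printed step; every reported result is rounded just once. Derived quantities are rebuilt from the batch weights on 330.8 t of glass at full float precision (ignition loss, the five compositions, the totals, yield, glass mass), as written in the problem or the answer.
Oxide masses out of the charge:
  CaO: 41.15·0.4784 = 19.69 t
  Al2O3: 90.39·0.003000 + 76.38·0.9960 = 76.35 t
  ZrO2: 80.15·0.6717 = 53.84 t
  SiO2: 41.15·0.5186 + 80.15·0.3273 + 90.39·0.9949 = 137.5 t
  TiO2: 43.84·0.9898 = 43.39 t
LOI: 41.15·0.003000 + 80.15·0.001000 + 43.84·0.01020 + 90.39·0.002100 + 76.38·0.004000 = 1.146 t
Glass = total batch minus LOI = 331.9 − 1.146 = 330.8 t (equal to the oxide-mass sum)
percent share: oxide ÷ glass, ×100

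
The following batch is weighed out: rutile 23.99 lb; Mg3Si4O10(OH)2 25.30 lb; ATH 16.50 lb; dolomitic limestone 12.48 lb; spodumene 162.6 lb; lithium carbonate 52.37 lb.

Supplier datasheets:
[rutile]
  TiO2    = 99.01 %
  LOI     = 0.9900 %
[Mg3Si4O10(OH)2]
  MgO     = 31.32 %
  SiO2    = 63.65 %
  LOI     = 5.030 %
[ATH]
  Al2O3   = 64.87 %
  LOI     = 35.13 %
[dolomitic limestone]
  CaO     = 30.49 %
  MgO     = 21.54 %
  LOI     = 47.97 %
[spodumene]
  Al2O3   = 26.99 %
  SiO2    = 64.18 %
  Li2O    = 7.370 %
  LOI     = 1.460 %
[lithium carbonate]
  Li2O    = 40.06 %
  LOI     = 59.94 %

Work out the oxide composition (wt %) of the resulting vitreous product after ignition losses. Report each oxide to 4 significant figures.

Mid-chain values are shown (rounded to four significant figures) alongside each step. The working math carries full precision at every stage — each reported figure is rounded a single time; derived quantities are carried in exact precision (ignition loss, glass mass, the totals, yield, the six compositions) starting from the weights per 246.2 lb of glass, as given in the problem or the answer.
Mass of each oxide from the mix:
  Al2O3: 16.50·0.6487 + 162.6·0.2699 = 54.59 lb
  TiO2: 23.99·0.9901 = 23.75 lb
  CaO: 12.48·0.3049 = 3.805 lb
  MgO: 25.30·0.3132 + 12.48·0.2154 = 10.61 lb
  SiO2: 25.30·0.6365 + 162.6·0.6418 = 120.5 lb
  Li2O: 162.6·0.07370 + 52.37·0.4006 = 32.96 lb
LOI: 23.99·0.009900 + 25.30·0.05030 + 16.50·0.3513 + 12.48·0.4797 + 162.6·0.01460 + 52.37·0.5994 = 47.06 lb
Resulting glass, batch − LOI: 293.2 − 47.06 = 246.2 lb (= Σ oxide masses)
wt % = oxide mass / glass mass × 100

Glass mass = 246.2 lb (batch 293.2 − LOI 47.06).
Composition: Al2O3 22.17%, TiO2 9.648%, CaO 1.546%, MgO 4.311%, SiO2 48.93%, Li2O 13.39%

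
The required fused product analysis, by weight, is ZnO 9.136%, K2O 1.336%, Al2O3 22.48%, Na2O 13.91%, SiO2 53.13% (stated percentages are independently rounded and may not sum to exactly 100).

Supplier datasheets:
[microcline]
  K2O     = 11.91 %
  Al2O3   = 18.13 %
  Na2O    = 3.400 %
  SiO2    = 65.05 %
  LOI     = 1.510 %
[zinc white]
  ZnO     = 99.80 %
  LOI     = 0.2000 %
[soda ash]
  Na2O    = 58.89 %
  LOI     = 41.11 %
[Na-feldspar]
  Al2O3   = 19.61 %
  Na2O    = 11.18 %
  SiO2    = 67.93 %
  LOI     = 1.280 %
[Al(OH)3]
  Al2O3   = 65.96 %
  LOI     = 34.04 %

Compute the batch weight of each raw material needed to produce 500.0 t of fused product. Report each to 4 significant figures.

All internal work keeps full precision from start to finish; in-progress results are displayed rounded to four significant figures within the worked lines — exactly one rounding is applied to every reported value; all derived quantities are computed in full float precision (LOI, glass mass, five oxide percentages, the totals, the yield) using the weight values per 500.0 t of glass, as given in question or answer.
Target masses of each oxide per 500.0 t fused product:
  ZnO: 9.136% × 500.0 = 45.68 t
  K2O: 1.336% × 500.0 = 6.680 t
  Al2O3: 22.48% × 500.0 = 112.4 t
  Na2O: 13.91% × 500.0 = 69.55 t
  SiO2: 53.13% × 500.0 = 265.6 t
Mass-balance tally per oxide on the weights just shown, relative to the basis at hand (oxide sums agree with the targets net of answer rounding effects):
  ZnO: 45.77·0.9980 = 45.68 t (target 45.68 t)
  K2O: 56.09·0.1191 = 6.680 t (target 6.680 t)
  Al2O3: 56.09·0.1813 + 337.4·0.1961 + 54.69·0.6596 = 112.4 t (target 112.4 t)
  Na2O: 56.09·0.03400 + 50.82·0.5889 + 337.4·0.1118 = 69.56 t (target 69.55 t)
  SiO2: 56.09·0.6505 + 337.4·0.6793 = 265.7 t (target 265.6 t)
Glass-mass bookkeeping: total charge less LOI = 500.0 t (the Σ of target masses is 500.0 t; versus the stated basis of 500.0 t — a pure rounding effect).
Summing the batch: Σ batch = 544.8 t; the LOI term Σ batch·LOI equals 44.77 t; glass ÷ batch gives a yield of 91.78%.

Batch per 500.0 t fused product:
  microcline: 56.09 t
  zinc white: 45.77 t
  soda ash: 50.82 t
  Na-feldspar: 337.4 t
  Al(OH)3: 54.69 t
Total batch = 544.8 t; LOI loss = 44.77 t; yield = 91.78%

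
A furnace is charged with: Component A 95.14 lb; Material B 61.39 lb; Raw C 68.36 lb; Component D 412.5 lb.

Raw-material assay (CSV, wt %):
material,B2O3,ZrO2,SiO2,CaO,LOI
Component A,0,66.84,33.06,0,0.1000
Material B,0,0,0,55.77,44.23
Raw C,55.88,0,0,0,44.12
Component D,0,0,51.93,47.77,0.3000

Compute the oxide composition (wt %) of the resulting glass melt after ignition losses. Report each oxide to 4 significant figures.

Values along the way are printed (rounded to 4 significant figures) in the printout — the working math runs at full precision from start to finish; each reported value takes exactly one rounding; derived quantities are computed from the batch weights at 578.7 lb of glass in full float precision (the yield, totals, four oxide percentages, LOI, net glass mass) as set out in the question or the answer.
What the batch supplies per oxide:
  B2O3: 68.36·0.5588 = 38.20 lb
  ZrO2: 95.14·0.6684 = 63.59 lb
  SiO2: 95.14·0.3306 + 412.5·0.5193 = 245.7 lb
  CaO: 61.39·0.5577 + 412.5·0.4777 = 231.3 lb
LOI: 95.14·0.001000 + 61.39·0.4423 + 68.36·0.4412 + 412.5·0.003000 = 58.65 lb
Glass mass = batch − LOI = 637.4 − 58.65 = 578.7 lb (the oxide masses sum to this)
percent share: oxide ÷ glass, ×100

Glass mass = 578.7 lb (batch 637.4 − LOI 58.65).
Composition: B2O3 6.600%, ZrO2 10.99%, SiO2 42.45%, CaO 39.96%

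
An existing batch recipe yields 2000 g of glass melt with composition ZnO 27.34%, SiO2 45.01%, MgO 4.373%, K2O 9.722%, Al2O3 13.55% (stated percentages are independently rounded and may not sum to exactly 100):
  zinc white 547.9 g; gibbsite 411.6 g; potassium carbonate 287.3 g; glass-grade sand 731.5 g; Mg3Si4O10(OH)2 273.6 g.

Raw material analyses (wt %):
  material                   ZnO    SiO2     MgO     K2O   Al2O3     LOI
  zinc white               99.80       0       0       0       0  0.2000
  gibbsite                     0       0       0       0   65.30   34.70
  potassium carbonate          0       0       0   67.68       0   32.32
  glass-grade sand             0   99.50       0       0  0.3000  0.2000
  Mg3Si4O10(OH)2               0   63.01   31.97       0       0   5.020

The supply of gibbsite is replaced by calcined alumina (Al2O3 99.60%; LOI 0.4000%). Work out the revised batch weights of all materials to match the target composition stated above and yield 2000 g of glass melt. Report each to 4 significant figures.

Revised batch per 2000 g glass melt:
  zinc white: 547.9 g
  calcined alumina: 269.9 g
  potassium carbonate: 287.3 g
  glass-grade sand: 731.5 g
  Mg3Si4O10(OH)2: 273.6 g
Total batch = 2110 g; LOI loss = 110.2 g

Intermediates are displayed with 4-significant-digit rounding alongside each step. All internal work holds full float precision through the solve — every reported value carries a single rounding — the derived quantities, which include LOI, the five compositions, glass mass, totals, the yield, are recomputed at exact precision, exactly as shown in question or answer, from the batch weights for 2000 g of glass.
Target masses of each oxide per 2000 g glass melt:
  ZnO: 27.34% × 2000 = 546.8 g
  SiO2: 45.01% × 2000 = 900.2 g
  MgO: 4.373% × 2000 = 87.46 g
  K2O: 9.722% × 2000 = 194.4 g
  Al2O3: 13.55% × 2000 = 271.0 g
Verifying the oxide balance from the weights as reported, per the basis as stated (sum by sum, the targets are met up to rounding of the answer):
  ZnO: 547.9·0.9980 = 546.8 g (target 546.8 g)
  SiO2: 731.5·0.9950 + 273.6·0.6301 = 900.2 g (target 900.2 g)
  MgO: 273.6·0.3197 = 87.47 g (target 87.46 g)
  K2O: 287.3·0.6768 = 194.4 g (target 194.4 g)
  Al2O3: 269.9·0.9960 + 731.5·0.003000 = 271.0 g (target 271.0 g)
The glass-mass cross-check: total charge less LOI = 2000 g (the Σ of target masses is 2000 g; with the basis standing at 2000 g — any gap is answer rounding).
Batch grand total — Σ batch = 2110 g; LOI loss = Σ batch·LOI = 110.2 g; the yield ratio, glass ÷ batch: 94.78%.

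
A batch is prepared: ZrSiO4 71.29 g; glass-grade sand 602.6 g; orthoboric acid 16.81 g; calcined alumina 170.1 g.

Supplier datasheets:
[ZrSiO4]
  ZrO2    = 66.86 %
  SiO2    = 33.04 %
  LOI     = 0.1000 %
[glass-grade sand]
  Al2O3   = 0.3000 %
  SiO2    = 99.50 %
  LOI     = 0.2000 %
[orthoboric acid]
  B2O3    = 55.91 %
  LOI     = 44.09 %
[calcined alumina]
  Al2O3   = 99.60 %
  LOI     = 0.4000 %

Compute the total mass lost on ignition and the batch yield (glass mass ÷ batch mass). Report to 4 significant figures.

LOI loss = 9.368 g; glass = 851.4 g; yield = 98.91%

In-progress results are shown (rounded to four significant digits) across the worked steps. The whole derivation keeps exact precision at all times — a single rounding produces each reported figure; derived quantities (glass mass, the yield, the totals, four oxide percentages, ignition loss) are computed starting from the weights for 851.4 g of glass at exact precision as written in the problem or answer text.
Each material's LOI contribution:
  ZrSiO4: 71.29 × 0.001000 = 0.07129 g
  glass-grade sand: 602.6 × 0.002000 = 1.205 g
  orthoboric acid: 16.81 × 0.4409 = 7.412 g
  calcined alumina: 170.1 × 0.004000 = 0.6804 g
Total LOI = 9.368 g
Glass = batch − LOI = 860.8 − 9.368 = 851.4 g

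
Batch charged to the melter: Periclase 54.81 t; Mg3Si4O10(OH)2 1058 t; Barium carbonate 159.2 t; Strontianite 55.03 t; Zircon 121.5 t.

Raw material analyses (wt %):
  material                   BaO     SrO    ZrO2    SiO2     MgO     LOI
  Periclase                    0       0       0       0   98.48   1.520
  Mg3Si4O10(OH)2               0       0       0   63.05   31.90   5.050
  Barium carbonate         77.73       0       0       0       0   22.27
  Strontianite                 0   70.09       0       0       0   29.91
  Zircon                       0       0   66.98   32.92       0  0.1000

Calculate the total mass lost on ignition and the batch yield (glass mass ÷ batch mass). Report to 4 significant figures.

LOI loss = 106.3 t; glass = 1342 t; yield = 92.66%

All arithmetic holds full precision from first step to last. The intermediate values are printed with 4-significant-figure rounding on the page. Each reported number is rounded only once; derived quantities are carried starting from the weights on 1342 t of glass in full float precision (ignition loss, net glass mass, totals, the yield, the five compositions) exactly as shown in the problem or answer text.
Ignition loss by material:
  Periclase: 54.81 × 0.01520 = 0.8331 t
  Mg3Si4O10(OH)2: 1058 × 0.05050 = 53.43 t
  Barium carbonate: 159.2 × 0.2227 = 35.45 t
  Strontianite: 55.03 × 0.2991 = 16.46 t
  Zircon: 121.5 × 0.001000 = 0.1215 t
Total LOI = 106.3 t
Glass = batch − LOI = 1449 − 106.3 = 1342 t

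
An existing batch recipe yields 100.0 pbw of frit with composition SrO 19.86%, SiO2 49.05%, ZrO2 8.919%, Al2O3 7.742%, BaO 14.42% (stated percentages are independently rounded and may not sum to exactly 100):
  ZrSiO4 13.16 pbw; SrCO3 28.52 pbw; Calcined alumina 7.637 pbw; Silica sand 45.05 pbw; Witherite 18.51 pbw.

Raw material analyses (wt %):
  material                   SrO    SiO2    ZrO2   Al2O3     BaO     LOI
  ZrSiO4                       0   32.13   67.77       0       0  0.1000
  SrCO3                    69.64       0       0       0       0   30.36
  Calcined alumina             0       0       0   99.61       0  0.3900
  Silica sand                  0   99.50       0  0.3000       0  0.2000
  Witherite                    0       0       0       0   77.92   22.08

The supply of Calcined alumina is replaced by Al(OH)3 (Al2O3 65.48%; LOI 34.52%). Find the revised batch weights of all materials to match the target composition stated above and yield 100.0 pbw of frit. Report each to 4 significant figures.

Revised batch per 100.0 pbw frit:
  ZrSiO4: 13.16 pbw
  SrCO3: 28.52 pbw
  Al(OH)3: 11.62 pbw
  Silica sand: 45.05 pbw
  Witherite: 18.51 pbw
Total batch = 116.9 pbw; LOI loss = 16.86 pbw

Working values are printed, rounded to 4 significant figures, in the printout — every computation maintains full float precision all the way through. Every reported result is rounded only once — the derived quantities are computed from the batch weights at 100.0 pbw of glass in exact precision (net glass mass, yield, five oxide percentages, the totals, LOI), as given in problem or answer.
Target masses of each oxide per 100.0 pbw frit:
  SrO: 19.86% × 100.0 = 19.86 pbw
  SiO2: 49.05% × 100.0 = 49.05 pbw
  ZrO2: 8.919% × 100.0 = 8.919 pbw
  Al2O3: 7.742% × 100.0 = 7.742 pbw
  BaO: 14.42% × 100.0 = 14.42 pbw
A balance pass over the oxides, per the reported batch figures, at the basis given (delivered sums recover each target given rounding of the digits):
  SrO: 28.52·0.6964 = 19.86 pbw (target 19.86 pbw)
  SiO2: 13.16·0.3213 + 45.05·0.9950 = 49.05 pbw (target 49.05 pbw)
  ZrO2: 13.16·0.6777 = 8.919 pbw (target 8.919 pbw)
  Al2O3: 11.62·0.6548 + 45.05·0.003000 = 7.744 pbw (target 7.742 pbw)
  BaO: 18.51·0.7792 = 14.42 pbw (target 14.42 pbw)
Glass-mass sanity pass: the batch minus its LOI: 100.0 pbw (summing oxide targets gives 99.99 pbw; stated basis 100.0 pbw — a pure rounding effect).
Summing the batch: Σ batch = 116.9 pbw; LOI loss = Σ batch·LOI = 16.86 pbw; yield: glass divided by total = 85.57%.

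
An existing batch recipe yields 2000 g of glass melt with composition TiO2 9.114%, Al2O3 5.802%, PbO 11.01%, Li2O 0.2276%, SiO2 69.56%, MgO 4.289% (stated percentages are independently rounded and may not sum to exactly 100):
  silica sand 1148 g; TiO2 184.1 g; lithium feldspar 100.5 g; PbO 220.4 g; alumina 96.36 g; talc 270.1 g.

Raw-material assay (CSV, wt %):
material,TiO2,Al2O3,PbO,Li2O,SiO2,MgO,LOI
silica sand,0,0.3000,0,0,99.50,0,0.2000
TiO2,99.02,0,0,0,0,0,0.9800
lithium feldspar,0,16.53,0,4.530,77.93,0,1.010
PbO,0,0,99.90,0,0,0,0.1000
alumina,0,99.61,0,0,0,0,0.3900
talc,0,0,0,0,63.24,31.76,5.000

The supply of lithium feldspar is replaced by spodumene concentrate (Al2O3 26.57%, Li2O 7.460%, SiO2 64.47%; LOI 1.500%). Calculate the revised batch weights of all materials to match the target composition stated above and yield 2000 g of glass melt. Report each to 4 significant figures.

Revised batch per 2000 g glass melt:
  silica sand: 1187 g
  TiO2: 184.1 g
  spodumene concentrate: 61.02 g
  PbO: 220.4 g
  alumina: 96.64 g
  talc: 270.1 g
Total batch = 2019 g; LOI loss = 19.20 g

The working math holds full float precision at each step. Rounding to four significant digits applies to every mid-chain value as printed. Every reported value is rounded once only. Derived quantities are rebuilt in full float precision (totals, yield, LOI, the six compositions, net glass mass) from the weighed amounts for 2000 g of glass, as they appear in the problem or answer text.
The oxide mass targets at 2000 g glass melt:
  TiO2: 9.114% × 2000 = 182.3 g
  Al2O3: 5.802% × 2000 = 116.0 g
  PbO: 11.01% × 2000 = 220.2 g
  Li2O: 0.2276% × 2000 = 4.552 g
  SiO2: 69.56% × 2000 = 1391 g
  MgO: 4.289% × 2000 = 85.78 g
Balance tally, oxide-wise, using the reported weights, for the quoted basis mass (every target is met by its sum net of answer rounding effects):
  TiO2: 184.1·0.9902 = 182.3 g (target 182.3 g)
  Al2O3: 1187·0.003000 + 61.02·0.2657 + 96.64·0.9961 = 116.0 g (target 116.0 g)
  PbO: 220.4·0.9990 = 220.2 g (target 220.2 g)
  Li2O: 61.02·0.07460 = 4.552 g (target 4.552 g)
  SiO2: 1187·0.9950 + 61.02·0.6447 + 270.1·0.6324 = 1391 g (target 1391 g)
  MgO: 270.1·0.3176 = 85.78 g (target 85.78 g)
Auditing the glass mass value: batch Σ − ignition loss = 2000 g (summing oxide targets gives 2000 g; versus the stated basis of 2000 g — differing by rounding only).
Batch grand total — Σ batch = 2019 g; Σ batch·LOI gives LOI loss = 19.20 g; as yield: glass ÷ batch → 99.05%.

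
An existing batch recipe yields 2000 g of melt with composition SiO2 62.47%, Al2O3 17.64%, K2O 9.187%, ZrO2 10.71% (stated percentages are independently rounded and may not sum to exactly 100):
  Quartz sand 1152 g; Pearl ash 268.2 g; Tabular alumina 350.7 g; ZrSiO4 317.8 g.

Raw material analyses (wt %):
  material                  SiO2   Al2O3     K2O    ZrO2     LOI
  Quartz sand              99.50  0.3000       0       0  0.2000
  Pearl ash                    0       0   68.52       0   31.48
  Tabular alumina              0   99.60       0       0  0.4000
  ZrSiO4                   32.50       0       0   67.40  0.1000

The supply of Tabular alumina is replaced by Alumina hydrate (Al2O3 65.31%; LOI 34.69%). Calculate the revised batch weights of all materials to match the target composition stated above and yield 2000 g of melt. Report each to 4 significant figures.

Revised batch per 2000 g melt:
  Quartz sand: 1152 g
  Pearl ash: 268.2 g
  Alumina hydrate: 534.9 g
  ZrSiO4: 317.8 g
Total batch = 2273 g; LOI loss = 272.6 g

All internal work carries full float precision at all times. Values along the way are printed rounded to four significant digits when written out — each reported figure is rounded once only — derived quantities are rebuilt starting from the weights on 2000 g of glass in full precision (the yield, ignition loss, four oxide percentages, glass mass, the totals), as set out in problem or answer.
Target masses of each oxide per 2000 g melt:
  SiO2: 62.47% × 2000 = 1249 g
  Al2O3: 17.64% × 2000 = 352.8 g
  K2O: 9.187% × 2000 = 183.7 g
  ZrO2: 10.71% × 2000 = 214.2 g
Mass-balance tally per oxide given the weights on record, for the quoted basis mass (oxide sums agree with the targets given rounding of the digits):
  SiO2: 1152·0.9950 + 317.8·0.3250 = 1250 g (target 1249 g)
  Al2O3: 1152·0.003000 + 534.9·0.6531 = 352.8 g (target 352.8 g)
  K2O: 268.2·0.6852 = 183.8 g (target 183.7 g)
  ZrO2: 317.8·0.6740 = 214.2 g (target 214.2 g)
Glass mass check: total charge less LOI = 2000 g (the targets, summed, come to 2000 g; versus the stated basis of 2000 g — a pure rounding effect).
Batch grand total — Σ batch = 2273 g; loss to ignition Σ batch·LOI = 272.6 g; the yield ratio, glass ÷ batch: 88.01%.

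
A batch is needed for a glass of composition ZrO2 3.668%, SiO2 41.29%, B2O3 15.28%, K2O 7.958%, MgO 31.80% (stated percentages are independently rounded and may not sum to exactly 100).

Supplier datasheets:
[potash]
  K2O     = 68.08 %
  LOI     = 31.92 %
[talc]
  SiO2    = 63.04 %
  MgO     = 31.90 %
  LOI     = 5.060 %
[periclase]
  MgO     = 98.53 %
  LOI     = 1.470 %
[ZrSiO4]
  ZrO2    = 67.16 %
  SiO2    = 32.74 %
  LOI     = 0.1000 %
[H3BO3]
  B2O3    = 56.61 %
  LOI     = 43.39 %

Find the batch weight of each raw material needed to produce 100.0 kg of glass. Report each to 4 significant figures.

Batch per 100.0 kg glass:
  potash: 11.69 kg
  talc: 62.66 kg
  periclase: 11.99 kg
  ZrSiO4: 5.462 kg
  H3BO3: 26.99 kg
Total batch = 118.8 kg; LOI loss = 18.79 kg; yield = 84.18%

Mid-chain values are displayed rounded off to 4 significant digits between the steps. The working math keeps full float precision from first step to last. Exactly one rounding lands on each reported number. Derived quantities are computed using the weight values at 100.0 kg of glass at exact precision (ignition loss, yield, five oxide percentages, glass mass, the totals) precisely as stated by either problem or answer.
Per-oxide target masses for 100.0 kg glass:
  ZrO2: 3.668% × 100.0 = 3.668 kg
  SiO2: 41.29% × 100.0 = 41.29 kg
  B2O3: 15.28% × 100.0 = 15.28 kg
  K2O: 7.958% × 100.0 = 7.958 kg
  MgO: 31.80% × 100.0 = 31.80 kg
Verifying the oxide balance using the reported weights, for the quoted basis mass (delivered sums recover each target up to rounding of the answer):
  ZrO2: 5.462·0.6716 = 3.668 kg (target 3.668 kg)
  SiO2: 62.66·0.6304 + 5.462·0.3274 = 41.29 kg (target 41.29 kg)
  B2O3: 26.99·0.5661 = 15.28 kg (target 15.28 kg)
  K2O: 11.69·0.6808 = 7.959 kg (target 7.958 kg)
  MgO: 62.66·0.3190 + 11.99·0.9853 = 31.80 kg (target 31.80 kg)
The glass-mass cross-check: net batch after ignition = 100.0 kg (the Σ of target masses is 100.0 kg; the stated basis being 100.0 kg — gaps are rounding artifacts).
Summing the batch: Σ batch = 118.8 kg; LOI removed, Σ of batch·LOI: 18.79 kg; glass ÷ batch gives a yield of 84.18%.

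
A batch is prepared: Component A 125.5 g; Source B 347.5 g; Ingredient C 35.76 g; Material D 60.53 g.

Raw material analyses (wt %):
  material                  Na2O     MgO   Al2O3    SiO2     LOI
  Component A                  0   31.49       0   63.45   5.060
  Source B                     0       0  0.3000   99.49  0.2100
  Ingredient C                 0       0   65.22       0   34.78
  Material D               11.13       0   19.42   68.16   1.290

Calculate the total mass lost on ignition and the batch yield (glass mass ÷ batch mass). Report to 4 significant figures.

Values along the way are displayed with 4-significant-figure rounding as written. Exact precision is maintained end to end; every reported value receives exactly one rounding — the derived quantities (yield, net glass mass, the four compositions, LOI, totals) are carried from the batch weights on 549.0 g of glass in full float precision, as they appear in question or answer.
Material-by-material LOI:
  Component A: 125.5 × 0.05060 = 6.350 g
  Source B: 347.5 × 0.002100 = 0.7298 g
  Ingredient C: 35.76 × 0.3478 = 12.44 g
  Material D: 60.53 × 0.01290 = 0.7808 g
Total LOI = 20.30 g
Glass = batch − LOI = 569.3 − 20.30 = 549.0 g

LOI loss = 20.30 g; glass = 549.0 g; yield = 96.43%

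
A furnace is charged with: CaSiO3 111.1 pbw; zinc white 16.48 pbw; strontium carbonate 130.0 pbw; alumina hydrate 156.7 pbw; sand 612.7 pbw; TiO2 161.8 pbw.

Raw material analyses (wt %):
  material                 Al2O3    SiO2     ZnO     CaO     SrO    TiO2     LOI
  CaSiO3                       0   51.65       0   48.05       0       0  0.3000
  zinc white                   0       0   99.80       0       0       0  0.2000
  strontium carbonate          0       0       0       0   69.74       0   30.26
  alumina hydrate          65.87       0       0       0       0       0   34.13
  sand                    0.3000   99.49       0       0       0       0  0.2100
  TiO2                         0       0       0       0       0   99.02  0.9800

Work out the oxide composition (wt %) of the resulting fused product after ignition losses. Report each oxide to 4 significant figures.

Mid-chain values are displayed rounded off to 4 significant figures within the worked lines. All internal work holds full float precision through every step; each reported value is rounded just once — the derived quantities are rebuilt in full precision (ignition loss, the yield, totals, glass mass, the six compositions) starting from the weights for 1093 pbw of glass as they appear in the problem or the answer.
Oxide masses out of the charge:
  Al2O3: 156.7·0.6587 + 612.7·0.003000 = 105.1 pbw
  SiO2: 111.1·0.5165 + 612.7·0.9949 = 667.0 pbw
  ZnO: 16.48·0.9980 = 16.45 pbw
  CaO: 111.1·0.4805 = 53.38 pbw
  SrO: 130.0·0.6974 = 90.66 pbw
  TiO2: 161.8·0.9902 = 160.2 pbw
LOI: 111.1·0.003000 + 16.48·0.002000 + 130.0·0.3026 + 156.7·0.3413 + 612.7·0.002100 + 161.8·0.009800 = 96.06 pbw
Resulting glass, batch − LOI: 1189 − 96.06 = 1093 pbw (consistent with Σ oxide mass)
wt % = 100 × oxide mass / glass mass

Glass mass = 1093 pbw (batch 1189 − LOI 96.06).
Composition: Al2O3 9.614%, SiO2 61.04%, ZnO 1.505%, CaO 4.885%, SrO 8.297%, TiO2 14.66%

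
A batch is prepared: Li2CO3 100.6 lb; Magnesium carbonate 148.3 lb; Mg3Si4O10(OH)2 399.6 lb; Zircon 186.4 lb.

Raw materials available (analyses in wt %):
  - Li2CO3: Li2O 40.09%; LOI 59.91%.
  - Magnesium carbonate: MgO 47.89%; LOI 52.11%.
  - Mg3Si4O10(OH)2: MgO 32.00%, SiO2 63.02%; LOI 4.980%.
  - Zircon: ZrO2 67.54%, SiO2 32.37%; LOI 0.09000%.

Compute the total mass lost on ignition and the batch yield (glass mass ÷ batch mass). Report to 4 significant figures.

LOI loss = 157.6 lb; glass = 677.3 lb; yield = 81.12%

All internal work carries full precision in all steps. The intermediate values are displayed, rounded to four significant digits, alongside each step — every reported number is rounded just once. All derived quantities are rebuilt in full float precision (the four compositions, the totals, net glass mass, the yield, ignition loss) from the weighed amounts at 677.3 lb of glass, exactly as printed in problem or answer.
LOI of each material in turn:
  Li2CO3: 100.6 × 0.5991 = 60.27 lb
  Magnesium carbonate: 148.3 × 0.5211 = 77.28 lb
  Mg3Si4O10(OH)2: 399.6 × 0.04980 = 19.90 lb
  Zircon: 186.4 × 9.000e-04 = 0.1678 lb
Total LOI = 157.6 lb
Glass = batch − LOI = 834.9 − 157.6 = 677.3 lb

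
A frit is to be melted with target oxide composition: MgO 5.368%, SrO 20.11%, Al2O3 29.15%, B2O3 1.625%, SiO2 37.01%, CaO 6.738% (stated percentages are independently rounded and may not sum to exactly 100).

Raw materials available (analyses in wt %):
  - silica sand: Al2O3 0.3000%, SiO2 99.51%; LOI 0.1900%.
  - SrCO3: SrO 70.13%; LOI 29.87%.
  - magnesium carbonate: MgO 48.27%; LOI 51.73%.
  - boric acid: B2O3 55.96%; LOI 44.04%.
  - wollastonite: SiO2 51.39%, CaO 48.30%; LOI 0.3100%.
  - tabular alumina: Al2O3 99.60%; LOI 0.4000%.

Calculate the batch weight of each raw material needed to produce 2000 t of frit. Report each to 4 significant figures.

Batch per 2000 t frit:
  silica sand: 599.8 t
  SrCO3: 573.5 t
  magnesium carbonate: 222.4 t
  boric acid: 58.08 t
  wollastonite: 279.0 t
  tabular alumina: 583.5 t
Total batch = 2316 t; LOI loss = 316.3 t; yield = 86.35%

The whole derivation holds exact precision in all steps; the intermediate values appear, rounded to 4 significant figures, alongside each step — each reported figure is rounded a single time; the derived quantities are re-derived from the weighed amounts at 2000 t of glass in full precision (the totals, LOI, net glass mass, yield, six oxide percentages) precisely as stated by problem or answer.
Target oxide masses per 2000 t frit:
  MgO: 5.368% × 2000 = 107.4 t
  SrO: 20.11% × 2000 = 402.2 t
  Al2O3: 29.15% × 2000 = 583.0 t
  B2O3: 1.625% × 2000 = 32.50 t
  SiO2: 37.01% × 2000 = 740.2 t
  CaO: 6.738% × 2000 = 134.8 t
Verifying the oxide balance using the reported weights, on the stated basis (delivered sums recover each target within answer rounding):
  MgO: 222.4·0.4827 = 107.4 t (target 107.4 t)
  SrO: 573.5·0.7013 = 402.2 t (target 402.2 t)
  Al2O3: 599.8·0.003000 + 583.5·0.9960 = 583.0 t (target 583.0 t)
  B2O3: 58.08·0.5596 = 32.50 t (target 32.50 t)
  SiO2: 599.8·0.9951 + 279.0·0.5139 = 740.2 t (target 740.2 t)
  CaO: 279.0·0.4830 = 134.8 t (target 134.8 t)
Mass balance on the glass: whole batch net of LOI = 2000 t (the targets, summed, come to 2000 t; the stated basis being 2000 t — any gap is answer rounding).
Batch grand total — Σ batch = 2316 t; loss to ignition Σ batch·LOI = 316.3 t; yield, glass over the total, = 86.35%.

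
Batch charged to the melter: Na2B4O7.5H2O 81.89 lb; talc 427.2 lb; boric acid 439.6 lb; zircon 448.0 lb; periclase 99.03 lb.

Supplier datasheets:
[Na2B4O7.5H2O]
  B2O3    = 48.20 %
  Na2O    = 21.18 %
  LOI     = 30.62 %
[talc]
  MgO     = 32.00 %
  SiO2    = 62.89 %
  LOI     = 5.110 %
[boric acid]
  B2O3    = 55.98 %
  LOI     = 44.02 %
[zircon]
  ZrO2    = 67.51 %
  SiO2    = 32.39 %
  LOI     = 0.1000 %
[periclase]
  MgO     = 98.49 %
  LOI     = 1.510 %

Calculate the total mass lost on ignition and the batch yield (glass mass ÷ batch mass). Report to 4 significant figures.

In-progress results are displayed, rounded to 4 significant digits, alongside each step — all arithmetic maintains full float precision in all steps; each reported result is rounded just once; all derived quantities are computed from the batch weights on 1253 lb of glass in exact precision (ignition loss, five oxide percentages, the totals, net glass mass, yield), precisely as stated by the problem or the answer.
LOI of each material in turn:
  Na2B4O7.5H2O: 81.89 × 0.3062 = 25.07 lb
  talc: 427.2 × 0.05110 = 21.83 lb
  boric acid: 439.6 × 0.4402 = 193.5 lb
  zircon: 448.0 × 0.001000 = 0.4480 lb
  periclase: 99.03 × 0.01510 = 1.495 lb
Total LOI = 242.4 lb
Glass = batch − LOI = 1496 − 242.4 = 1253 lb

LOI loss = 242.4 lb; glass = 1253 lb; yield = 83.80%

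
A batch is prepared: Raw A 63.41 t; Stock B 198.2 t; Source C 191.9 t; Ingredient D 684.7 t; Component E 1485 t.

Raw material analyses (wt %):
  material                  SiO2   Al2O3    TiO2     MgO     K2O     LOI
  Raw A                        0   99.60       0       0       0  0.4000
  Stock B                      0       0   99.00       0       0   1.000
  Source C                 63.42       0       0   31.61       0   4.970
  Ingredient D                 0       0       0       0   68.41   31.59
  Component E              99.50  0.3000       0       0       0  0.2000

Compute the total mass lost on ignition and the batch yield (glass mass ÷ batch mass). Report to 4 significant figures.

LOI loss = 231.0 t; glass = 2392 t; yield = 91.19%

Rounding to 4 significant digits applies to every in-between result as shown. Each numeric step runs at exact precision at all times. Each reported value receives exactly one rounding; the derived quantities are recomputed in full precision (yield, the totals, the five compositions, LOI, net glass mass) using the weight values on 2392 t of glass as quoted within question or answer.
Each material's LOI contribution:
  Raw A: 63.41 × 0.004000 = 0.2536 t
  Stock B: 198.2 × 0.01000 = 1.982 t
  Source C: 191.9 × 0.04970 = 9.537 t
  Ingredient D: 684.7 × 0.3159 = 216.3 t
  Component E: 1485 × 0.002000 = 2.970 t
Total LOI = 231.0 t
Glass = batch − LOI = 2623 − 231.0 = 2392 t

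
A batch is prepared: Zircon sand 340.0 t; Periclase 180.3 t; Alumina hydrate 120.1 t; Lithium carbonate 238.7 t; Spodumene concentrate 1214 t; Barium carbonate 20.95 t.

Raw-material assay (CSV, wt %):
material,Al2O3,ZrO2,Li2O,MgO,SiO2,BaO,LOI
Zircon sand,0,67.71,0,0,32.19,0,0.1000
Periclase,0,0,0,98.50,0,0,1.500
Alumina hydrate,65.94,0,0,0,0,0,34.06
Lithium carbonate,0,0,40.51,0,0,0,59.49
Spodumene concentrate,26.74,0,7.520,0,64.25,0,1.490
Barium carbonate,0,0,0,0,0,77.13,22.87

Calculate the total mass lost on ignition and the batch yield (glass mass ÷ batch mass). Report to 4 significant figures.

Working values are shown rounded to four significant digits. The working math keeps exact precision from start to finish. Each reported value is rounded only once — derived quantities, including the totals, ignition loss, six oxide percentages, net glass mass, the yield, are computed starting from the weights per 1905 t of glass at full precision precisely as stated by the problem or answer text.
Loss on ignition, line by line:
  Zircon sand: 340.0 × 0.001000 = 0.3400 t
  Periclase: 180.3 × 0.01500 = 2.704 t
  Alumina hydrate: 120.1 × 0.3406 = 40.91 t
  Lithium carbonate: 238.7 × 0.5949 = 142.0 t
  Spodumene concentrate: 1214 × 0.01490 = 18.09 t
  Barium carbonate: 20.95 × 0.2287 = 4.791 t
Total LOI = 208.8 t
Glass = batch − LOI = 2114 − 208.8 = 1905 t

LOI loss = 208.8 t; glass = 1905 t; yield = 90.12%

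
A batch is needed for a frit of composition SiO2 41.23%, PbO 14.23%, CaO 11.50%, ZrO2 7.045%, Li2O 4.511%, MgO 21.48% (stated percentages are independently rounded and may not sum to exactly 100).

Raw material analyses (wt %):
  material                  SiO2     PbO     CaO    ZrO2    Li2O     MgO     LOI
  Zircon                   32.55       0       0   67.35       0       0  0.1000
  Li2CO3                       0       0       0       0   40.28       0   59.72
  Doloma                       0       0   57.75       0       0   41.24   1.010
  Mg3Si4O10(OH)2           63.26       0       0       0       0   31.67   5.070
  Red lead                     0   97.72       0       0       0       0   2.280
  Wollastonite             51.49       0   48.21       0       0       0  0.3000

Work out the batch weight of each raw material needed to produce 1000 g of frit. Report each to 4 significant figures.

The whole derivation runs at full precision from start to finish. Working values are shown rounded to 4 significant digits when written out — every reported result is rounded once only. Derived quantities, which include the totals, net glass mass, six oxide percentages, yield, ignition loss, are rebuilt at full precision, as given in either problem or answer, using the weight values per 1000 g of glass.
Oxide mass targets, per 1000 g frit:
  SiO2: 41.23% × 1000 = 412.3 g
  PbO: 14.23% × 1000 = 142.3 g
  CaO: 11.50% × 1000 = 115.0 g
  ZrO2: 7.045% × 1000 = 70.45 g
  Li2O: 4.511% × 1000 = 45.11 g
  MgO: 21.48% × 1000 = 214.8 g
A balance pass over the oxides, per the reported batch figures, at the basis given (sums match the target masses up to rounding of the answer):
  SiO2: 104.6·0.3255 + 521.3·0.6326 + 94.16·0.5149 = 412.3 g (target 412.3 g)
  PbO: 145.6·0.9772 = 142.3 g (target 142.3 g)
  CaO: 120.5·0.5775 + 94.16·0.4821 = 115.0 g (target 115.0 g)
  ZrO2: 104.6·0.6735 = 70.45 g (target 70.45 g)
  Li2O: 112.0·0.4028 = 45.11 g (target 45.11 g)
  MgO: 120.5·0.4124 + 521.3·0.3167 = 214.8 g (target 214.8 g)
Consistency of the glass mass: total charge less LOI = 999.9 g (the targets, summed, come to 1000 g; basis as stated: 1000 g — gaps are rounding artifacts).
Adding the batch up: Σ batch = 1098 g; loss to ignition Σ batch·LOI = 98.24 g; yield, glass over the total, = 91.05%.

Batch per 1000 g frit:
  Zircon: 104.6 g
  Li2CO3: 112.0 g
  Doloma: 120.5 g
  Mg3Si4O10(OH)2: 521.3 g
  Red lead: 145.6 g
  Wollastonite: 94.16 g
Total batch = 1098 g; LOI loss = 98.24 g; yield = 91.05%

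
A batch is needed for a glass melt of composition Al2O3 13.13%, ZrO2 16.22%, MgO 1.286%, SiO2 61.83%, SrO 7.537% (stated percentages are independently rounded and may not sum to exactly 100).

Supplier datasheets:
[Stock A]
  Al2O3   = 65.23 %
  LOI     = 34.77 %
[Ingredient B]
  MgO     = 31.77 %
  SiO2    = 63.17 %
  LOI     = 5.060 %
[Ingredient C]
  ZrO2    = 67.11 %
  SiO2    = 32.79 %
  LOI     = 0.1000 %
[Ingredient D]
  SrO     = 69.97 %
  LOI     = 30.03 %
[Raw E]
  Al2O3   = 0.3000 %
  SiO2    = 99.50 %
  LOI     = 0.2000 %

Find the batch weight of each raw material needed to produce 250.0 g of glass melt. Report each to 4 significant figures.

Batch per 250.0 g glass melt:
  Stock A: 49.73 g
  Ingredient B: 10.12 g
  Ingredient C: 60.42 g
  Ingredient D: 26.93 g
  Raw E: 129.0 g
Total batch = 276.2 g; LOI loss = 26.21 g; yield = 90.51%

In-progress results appear, rounded to 4 significant digits, as written; all internal work runs at full precision through the solve. A single rounding finalizes each reported number. All derived quantities (LOI, the five compositions, the totals, the yield, glass mass) are recomputed from the batch weights for 250.0 g of glass in full float precision, as written in the problem or answer text.
Target oxide masses per 250.0 g glass melt:
  Al2O3: 13.13% × 250.0 = 32.83 g
  ZrO2: 16.22% × 250.0 = 40.55 g
  MgO: 1.286% × 250.0 = 3.215 g
  SiO2: 61.83% × 250.0 = 154.6 g
  SrO: 7.537% × 250.0 = 18.84 g
Per-oxide balance check using the reported weights, on the stated basis (every target is met by its sum inside rounding margins):
  Al2O3: 49.73·0.6523 + 129.0·0.003000 = 32.83 g (target 32.83 g)
  ZrO2: 60.42·0.6711 = 40.55 g (target 40.55 g)
  MgO: 10.12·0.3177 = 3.215 g (target 3.215 g)
  SiO2: 10.12·0.6317 + 60.42·0.3279 + 129.0·0.9950 = 154.6 g (target 154.6 g)
  SrO: 26.93·0.6997 = 18.84 g (target 18.84 g)
Glass-mass bookkeeping: net batch after ignition = 250.0 g (targets for the oxides total 250.0 g; against the stated basis, 250.0 g — rounding explains the deltas).
Batch grand total — Σ batch = 276.2 g; loss to ignition Σ batch·LOI = 26.21 g; yield = glass ÷ total batch = 90.51%.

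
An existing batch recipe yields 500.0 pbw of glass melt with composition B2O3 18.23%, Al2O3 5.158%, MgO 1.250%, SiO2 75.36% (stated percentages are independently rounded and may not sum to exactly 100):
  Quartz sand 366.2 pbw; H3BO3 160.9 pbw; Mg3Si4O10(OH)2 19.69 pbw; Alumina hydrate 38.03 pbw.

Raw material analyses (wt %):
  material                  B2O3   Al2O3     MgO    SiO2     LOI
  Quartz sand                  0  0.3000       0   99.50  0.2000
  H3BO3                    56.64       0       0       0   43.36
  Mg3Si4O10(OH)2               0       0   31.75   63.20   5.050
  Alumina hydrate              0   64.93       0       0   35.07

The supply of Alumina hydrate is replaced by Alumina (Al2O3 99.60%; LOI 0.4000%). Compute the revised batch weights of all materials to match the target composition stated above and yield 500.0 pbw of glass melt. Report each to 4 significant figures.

Every computation carries full float precision from start to finish. Mid-chain values are rounded off to 4 significant digits wherever printed — a single rounding produces every reported value — all derived quantities (LOI, the totals, the yield, net glass mass, four oxide percentages) are recomputed in full float precision using the weight values at 500.0 pbw of glass precisely as stated by the problem or answer text.
Oxide-by-oxide targets in 500.0 pbw glass melt:
  B2O3: 18.23% × 500.0 = 91.15 pbw
  Al2O3: 5.158% × 500.0 = 25.79 pbw
  MgO: 1.250% × 500.0 = 6.250 pbw
  SiO2: 75.36% × 500.0 = 376.8 pbw
Checking each oxide sum per the reported batch figures, at the basis given (target by target, the sums agree up to rounding of the answer):
  B2O3: 160.9·0.5664 = 91.13 pbw (target 91.15 pbw)
  Al2O3: 366.2·0.003000 + 24.79·0.9960 = 25.79 pbw (target 25.79 pbw)
  MgO: 19.69·0.3175 = 6.252 pbw (target 6.250 pbw)
  SiO2: 366.2·0.9950 + 19.69·0.6320 = 376.8 pbw (target 376.8 pbw)
Glass-mass sanity pass: the batch minus its LOI: 500.0 pbw (oxide target masses add up to 500.0 pbw; with the basis standing at 500.0 pbw — a pure rounding effect).
Batch grand total — Σ batch = 571.6 pbw; loss to ignition Σ batch·LOI = 71.59 pbw; as yield: glass ÷ batch → 87.47%.

Revised batch per 500.0 pbw glass melt:
  Quartz sand: 366.2 pbw
  H3BO3: 160.9 pbw
  Mg3Si4O10(OH)2: 19.69 pbw
  Alumina: 24.79 pbw
Total batch = 571.6 pbw; LOI loss = 71.59 pbw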